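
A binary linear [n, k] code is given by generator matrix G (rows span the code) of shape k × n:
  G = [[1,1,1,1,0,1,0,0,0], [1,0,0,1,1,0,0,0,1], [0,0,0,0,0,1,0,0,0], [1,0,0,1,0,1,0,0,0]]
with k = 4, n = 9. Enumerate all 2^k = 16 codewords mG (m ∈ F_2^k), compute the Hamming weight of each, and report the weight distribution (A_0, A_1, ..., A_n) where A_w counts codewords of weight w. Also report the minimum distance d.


Weight distribution: A_0 = 1, A_1 = 1, A_2 = 3, A_3 = 3, A_4 = 3, A_5 = 3, A_6 = 1, A_7 = 1. Minimum distance d = 1.

Enumerate all 2^4 = 16 messages m ∈ F_2^4.
For each, compute codeword c = mG in F_2^9, then tally its weight.
  m = 0000 → c = 000000000, weight = 0.
  m = 1000 → c = 111101000, weight = 5.
  m = 0100 → c = 100110001, weight = 4.
  m = 1100 → c = 011011001, weight = 5.
  m = 0010 → c = 000001000, weight = 1.
  m = 1010 → c = 111100000, weight = 4.
  m = 0110 → c = 100111001, weight = 5.
  m = 1110 → c = 011010001, weight = 4.
  m = 0001 → c = 100101000, weight = 3.
  m = 1001 → c = 011000000, weight = 2.
  m = 0101 → c = 000011001, weight = 3.
  m = 1101 → c = 111110001, weight = 6.
  m = 0011 → c = 100100000, weight = 2.
  m = 1011 → c = 011001000, weight = 3.
  m = 0111 → c = 000010001, weight = 2.
  m = 1111 → c = 111111001, weight = 7.
Tally weights:
  weight 0: 1 codewords.
  weight 1: 1 codewords.
  weight 2: 3 codewords.
  weight 3: 3 codewords.
  weight 4: 3 codewords.
  weight 5: 3 codewords.
  weight 6: 1 codewords.
  weight 7: 1 codewords.
Minimum distance d = smallest w > 0 with A_w > 0 = 1.
Sanity: Σ A_w = 16 = 2^4 = 16 ✓.


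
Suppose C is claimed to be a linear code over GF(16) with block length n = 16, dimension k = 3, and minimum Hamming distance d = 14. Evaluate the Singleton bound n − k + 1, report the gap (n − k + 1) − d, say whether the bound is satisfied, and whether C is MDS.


Singleton RHS = n − k + 1 = 14, slack = 0, bound satisfied, MDS.

Singleton bound: d ≤ n − k + 1.
Here n = 16, k = 3, so n − k + 1 = 14.
Given d = 14, check d ≤ 14: YES.
Slack = (n − k + 1) − d = 0.
The code is MDS (slack = 0).
Description: the claimed parameters are [16, 3, 14]_16; such a code would be MDS (meets Singleton bound).


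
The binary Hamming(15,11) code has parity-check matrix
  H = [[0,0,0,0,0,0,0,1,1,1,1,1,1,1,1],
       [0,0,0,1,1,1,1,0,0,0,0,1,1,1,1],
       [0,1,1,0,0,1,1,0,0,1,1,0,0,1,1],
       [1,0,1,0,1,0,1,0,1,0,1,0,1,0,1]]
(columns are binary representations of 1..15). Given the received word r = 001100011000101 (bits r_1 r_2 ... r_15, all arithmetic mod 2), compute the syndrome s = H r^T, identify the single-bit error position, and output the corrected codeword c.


s = (0, 1, 0, 0)^T, error position = 4, corrected codeword c = 001000011000101

Compute s = H r^T mod 2 one row at a time:
  s_1 = 1 + 1 + 0 + 0 + 0 + 1 + 0 + 1 = 4 ≡ 0 (mod 2).
  s_2 = 1 + 0 + 0 + 0 + 0 + 1 + 0 + 1 = 3 ≡ 1 (mod 2).
  s_3 = 0 + 1 + 0 + 0 + 0 + 0 + 0 + 1 = 2 ≡ 0 (mod 2).
  s_4 = 0 + 1 + 0 + 0 + 1 + 0 + 1 + 1 = 4 ≡ 0 (mod 2).
s = (0, 1, 0, 0)^T — this equals column 4 of H (binary 0100), so error is at position 4.
Correct: flip bit 4 of r = 001100011000101 to get c = 001000011000101.


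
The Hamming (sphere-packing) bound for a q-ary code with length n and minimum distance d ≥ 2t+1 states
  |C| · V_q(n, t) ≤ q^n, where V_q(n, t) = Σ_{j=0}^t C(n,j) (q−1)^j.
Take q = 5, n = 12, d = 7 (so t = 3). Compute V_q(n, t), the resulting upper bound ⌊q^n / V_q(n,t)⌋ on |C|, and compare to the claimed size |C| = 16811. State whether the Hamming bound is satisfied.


V_q(n, t) = 15185, q^n = 244140625, Hamming bound = 16077, |C| = 16811 > bound (violated).

Step 1: Compute V_q(n, t) = Σ_{j=0}^3 C(n, j) (q−1)^j.
  j = 0: C(12,0)·(4)^0 = 1·1 = 1.
  j = 1: C(12,1)·(4)^1 = 12·4 = 48.
  j = 2: C(12,2)·(4)^2 = 66·16 = 1056.
  j = 3: C(12,3)·(4)^3 = 220·64 = 14080.
  V_q(n, t) = 1 + 48 + 1056 + 14080 = 15185.
Step 2: q^n = 5^12 = 244140625.
Step 3: Hamming bound ⌊q^n / V_q(n,t)⌋ = ⌊244140625/15185⌋ = 16077.
Step 4: Compare |C| = 16811 to 16077: violated.
The claimed |C| lies above the Hamming bound, so no 5-ary code of length 12 with d ≥ 7 can have 16811 codewords.


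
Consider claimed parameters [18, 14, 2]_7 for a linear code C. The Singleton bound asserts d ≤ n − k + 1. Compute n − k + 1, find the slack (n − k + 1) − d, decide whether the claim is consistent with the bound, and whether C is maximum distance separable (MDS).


Singleton RHS = n − k + 1 = 5, slack = 3, bound satisfied, not MDS.

Singleton bound: d ≤ n − k + 1.
Here n = 18, k = 14, so n − k + 1 = 5.
Given d = 2, check d ≤ 5: YES.
Slack = (n − k + 1) − d = 3.
The code is NOT MDS (slack = 3 > 0).
Description: the claimed parameters are [18, 14, 2]_7; such a code would be non-MDS.


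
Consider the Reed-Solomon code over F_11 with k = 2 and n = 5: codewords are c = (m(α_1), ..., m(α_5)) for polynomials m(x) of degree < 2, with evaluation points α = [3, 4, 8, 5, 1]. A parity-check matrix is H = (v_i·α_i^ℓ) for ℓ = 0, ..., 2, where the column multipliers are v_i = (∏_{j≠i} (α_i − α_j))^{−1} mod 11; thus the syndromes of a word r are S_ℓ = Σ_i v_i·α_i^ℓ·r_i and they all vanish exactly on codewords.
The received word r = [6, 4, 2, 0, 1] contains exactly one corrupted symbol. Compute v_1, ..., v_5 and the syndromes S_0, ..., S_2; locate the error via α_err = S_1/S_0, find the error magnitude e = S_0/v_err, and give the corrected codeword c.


S = (1, 4, 5), error at position 2, error magnitude e = 1, c = [6, 3, 2, 0, 1].

Step 1: column multipliers v_i = (∏_{j≠i}(α_i − α_j))^{−1} mod 11.
  i = 1 (α = 3): (3−4)(3−8)(3−5)(3−1) = (−1)·(−5)·(−2)·2 = −20 ≡ 2, so v_1 = 2^{−1} = 6 (mod 11).
  i = 2 (α = 4): (4−3)(4−8)(4−5)(4−1) = 1·(−4)·(−1)·3 = 12 ≡ 1, so v_2 = 1^{−1} = 1 (mod 11).
  i = 3 (α = 8): (8−3)(8−4)(8−5)(8−1) = 5·4·3·7 = 420 ≡ 2, so v_3 = 2^{−1} = 6 (mod 11).
  i = 4 (α = 5): (5−3)(5−4)(5−8)(5−1) = 2·1·(−3)·4 = −24 ≡ 9, so v_4 = 9^{−1} = 5 (mod 11).
  i = 5 (α = 1): (1−3)(1−4)(1−8)(1−5) = (−2)·(−3)·(−7)·(−4) = 168 ≡ 3, so v_5 = 3^{−1} = 4 (mod 11).
  v = [6, 1, 6, 5, 4].
Step 2: syndromes of r = [6, 4, 2, 0, 1] (all sums mod 11).
  S_0 = Σ v_i r_i = 6·6 + 1·4 + 6·2 + 5·0 + 4·1 = 56 ≡ 1.
  S_1 = Σ v_i α_i r_i = 6·3·6 + 1·4·4 + 6·8·2 + 5·5·0 + 4·1·1 = 224 ≡ 4.
  α_i^2 mod 11 = [9, 5, 9, 3, 1].
  S_2 = Σ v_i α_i^2 r_i = 6·9·6 + 1·5·4 + 6·9·2 + 5·3·0 + 4·1·1 = 456 ≡ 5.
  S = (1, 4, 5) ≠ 0, so r is not a codeword (an error is present).
Step 3: locate the error. For a single error e at position i, S_ℓ = v_i·e·α_i^ℓ, so α_err = S_1/S_0.
  S_0^{−1} = 1^{−1} = 1 (mod 11), so α_err = 4·1 = 4 ≡ 4 = α_2. Error position i = 2.
  Consistency check: S_2/S_1 = 5·3 = 15 ≡ 4 = α_err ✓ (single-error assumption holds).
Step 4: error magnitude e = S_0/v_2 = S_0·∏_{j≠2}(α_2 − α_j) = 1·1 = 1 ≡ 1 (mod 11).
Step 5: correct position 2: c_2 = r_2 − e = 4 − 1 ≡ 3 (mod 11). Hence c = [6, 3, 2, 0, 1].
  Check: interpolating c through the α_i gives m(x) = 4 + 8·x (degree < 2) with m(α_i) = c_i for every i, so c is indeed a codeword.


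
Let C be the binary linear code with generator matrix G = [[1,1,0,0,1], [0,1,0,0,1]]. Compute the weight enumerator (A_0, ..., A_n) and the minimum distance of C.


Weight distribution: A_0 = 1, A_1 = 1, A_2 = 1, A_3 = 1. Minimum distance d = 1.

Enumerate all 2^2 = 4 messages m ∈ F_2^2.
For each, compute codeword c = mG in F_2^5, then tally its weight.
  m = 00 → c = 00000, weight = 0.
  m = 10 → c = 11001, weight = 3.
  m = 01 → c = 01001, weight = 2.
  m = 11 → c = 10000, weight = 1.
Tally weights:
  weight 0: 1 codewords.
  weight 1: 1 codewords.
  weight 2: 1 codewords.
  weight 3: 1 codewords.
Minimum distance d = smallest w > 0 with A_w > 0 = 1.
Sanity: Σ A_w = 4 = 2^2 = 4 ✓.


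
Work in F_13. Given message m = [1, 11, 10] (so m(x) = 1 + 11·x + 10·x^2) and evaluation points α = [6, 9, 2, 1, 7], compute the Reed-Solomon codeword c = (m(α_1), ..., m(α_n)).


c = [11, 0, 11, 9, 9]

Message polynomial: m(x) = 1 + 11·x + 10·x^2 (mod 13).
For each evaluation point α_i, compute m(α_i) mod 13:
  α_1 = 6: Horner steps 10 → 6 → 11, so m(6) = 11.
  α_2 = 9: Horner steps 10 → 10 → 0, so m(9) = 0.
  α_3 = 2: Horner steps 10 → 5 → 11, so m(2) = 11.
  α_4 = 1: Horner steps 10 → 8 → 9, so m(1) = 9.
  α_5 = 7: Horner steps 10 → 3 → 9, so m(7) = 9.
Codeword c = [11, 0, 11, 9, 9] ∈ F_13^5.


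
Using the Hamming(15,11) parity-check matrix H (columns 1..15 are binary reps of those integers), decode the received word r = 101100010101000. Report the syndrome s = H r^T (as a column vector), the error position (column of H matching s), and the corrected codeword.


s = (1, 0, 0, 0)^T, error position = 8, corrected codeword c = 101100000101000

Compute s = H r^T mod 2 one row at a time:
  s_1 = 1 + 0 + 1 + 0 + 1 + 0 + 0 + 0 = 3 ≡ 1 (mod 2).
  s_2 = 1 + 0 + 0 + 0 + 1 + 0 + 0 + 0 = 2 ≡ 0 (mod 2).
  s_3 = 0 + 1 + 0 + 0 + 1 + 0 + 0 + 0 = 2 ≡ 0 (mod 2).
  s_4 = 1 + 1 + 0 + 0 + 0 + 0 + 0 + 0 = 2 ≡ 0 (mod 2).
s = (1, 0, 0, 0)^T — this equals column 8 of H (binary 1000), so error is at position 8.
Correct: flip bit 8 of r = 101100010101000 to get c = 101100000101000.


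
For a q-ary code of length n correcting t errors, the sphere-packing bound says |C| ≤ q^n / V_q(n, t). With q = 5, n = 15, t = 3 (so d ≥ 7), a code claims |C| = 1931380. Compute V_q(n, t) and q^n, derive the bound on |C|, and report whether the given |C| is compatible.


V_q(n, t) = 30861, q^n = 30517578125, Hamming bound = 988871, |C| = 1931380 > bound (violated).

Step 1: Compute V_q(n, t) = Σ_{j=0}^3 C(n, j) (q−1)^j.
  j = 0: C(15,0)·(4)^0 = 1·1 = 1.
  j = 1: C(15,1)·(4)^1 = 15·4 = 60.
  j = 2: C(15,2)·(4)^2 = 105·16 = 1680.
  j = 3: C(15,3)·(4)^3 = 455·64 = 29120.
  V_q(n, t) = 1 + 60 + 1680 + 29120 = 30861.
Step 2: q^n = 5^15 = 30517578125.
Step 3: Hamming bound ⌊q^n / V_q(n,t)⌋ = ⌊30517578125/30861⌋ = 988871.
Step 4: Compare |C| = 1931380 to 988871: violated.
The claimed |C| lies above the Hamming bound, so no 5-ary code of length 15 with d ≥ 7 can have 1931380 codewords.


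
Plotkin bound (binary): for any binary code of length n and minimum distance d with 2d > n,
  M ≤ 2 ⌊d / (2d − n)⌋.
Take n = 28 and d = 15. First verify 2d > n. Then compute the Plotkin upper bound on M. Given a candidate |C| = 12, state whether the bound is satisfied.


Plotkin bound M ≤ 14; given |C| = 12 ≤ bound (satisfied).

Check applicability: 2d = 30, n = 28.
2d − n = 2 > 0, so Plotkin applies.
Compute d/(2d−n) = 15/2 ≈ 7.5000.
⌊d/(2d−n)⌋ = 7.
Plotkin bound: M ≤ 2·7 = 14.
Given |C| = 12, check: satisfied.
This |C| is below the Plotkin bound.


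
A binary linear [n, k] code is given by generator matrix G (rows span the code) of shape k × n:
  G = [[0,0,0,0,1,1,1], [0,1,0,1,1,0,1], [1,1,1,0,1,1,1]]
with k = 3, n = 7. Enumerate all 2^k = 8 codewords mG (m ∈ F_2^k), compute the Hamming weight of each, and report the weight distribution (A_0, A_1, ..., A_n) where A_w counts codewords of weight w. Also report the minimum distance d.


Weight distribution: A_0 = 1, A_3 = 3, A_4 = 2, A_5 = 1, A_6 = 1. Minimum distance d = 3.

Enumerate all 2^3 = 8 messages m ∈ F_2^3.
For each, compute codeword c = mG in F_2^7, then tally its weight.
  m = 000 → c = 0000000, weight = 0.
  m = 100 → c = 0000111, weight = 3.
  m = 010 → c = 0101101, weight = 4.
  m = 110 → c = 0101010, weight = 3.
  m = 001 → c = 1110111, weight = 6.
  m = 101 → c = 1110000, weight = 3.
  m = 011 → c = 1011010, weight = 4.
  m = 111 → c = 1011101, weight = 5.
Tally weights:
  weight 0: 1 codewords.
  weight 3: 3 codewords.
  weight 4: 2 codewords.
  weight 5: 1 codewords.
  weight 6: 1 codewords.
Minimum distance d = smallest w > 0 with A_w > 0 = 3.
Sanity: Σ A_w = 8 = 2^3 = 8 ✓.


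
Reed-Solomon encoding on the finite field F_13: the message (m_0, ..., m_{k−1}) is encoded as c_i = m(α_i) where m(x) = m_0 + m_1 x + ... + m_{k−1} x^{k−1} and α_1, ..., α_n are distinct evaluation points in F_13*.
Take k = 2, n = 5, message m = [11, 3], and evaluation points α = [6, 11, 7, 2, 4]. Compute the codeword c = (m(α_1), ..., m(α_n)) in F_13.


c = [3, 5, 6, 4, 10]

Message polynomial: m(x) = 11 + 3·x (mod 13).
For each evaluation point α_i, compute m(α_i) mod 13:
  α_1 = 6: Horner steps 3 → 3, so m(6) = 3.
  α_2 = 11: Horner steps 3 → 5, so m(11) = 5.
  α_3 = 7: Horner steps 3 → 6, so m(7) = 6.
  α_4 = 2: Horner steps 3 → 4, so m(2) = 4.
  α_5 = 4: Horner steps 3 → 10, so m(4) = 10.
Codeword c = [3, 5, 6, 4, 10] ∈ F_13^5.


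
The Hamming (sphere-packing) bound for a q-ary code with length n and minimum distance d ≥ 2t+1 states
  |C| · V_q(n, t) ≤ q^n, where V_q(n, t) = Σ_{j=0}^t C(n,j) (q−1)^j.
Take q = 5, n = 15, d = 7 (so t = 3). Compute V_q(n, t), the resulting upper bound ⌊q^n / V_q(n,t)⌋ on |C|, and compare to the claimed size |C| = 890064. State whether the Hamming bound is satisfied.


V_q(n, t) = 30861, q^n = 30517578125, Hamming bound = 988871, |C| = 890064 ≤ bound (satisfied).

Step 1: Compute V_q(n, t) = Σ_{j=0}^3 C(n, j) (q−1)^j.
  j = 0: C(15,0)·(4)^0 = 1·1 = 1.
  j = 1: C(15,1)·(4)^1 = 15·4 = 60.
  j = 2: C(15,2)·(4)^2 = 105·16 = 1680.
  j = 3: C(15,3)·(4)^3 = 455·64 = 29120.
  V_q(n, t) = 1 + 60 + 1680 + 29120 = 30861.
Step 2: q^n = 5^15 = 30517578125.
Step 3: Hamming bound ⌊q^n / V_q(n,t)⌋ = ⌊30517578125/30861⌋ = 988871.
Step 4: Compare |C| = 890064 to 988871: satisfied.
The claimed |C| lies below the Hamming bound.


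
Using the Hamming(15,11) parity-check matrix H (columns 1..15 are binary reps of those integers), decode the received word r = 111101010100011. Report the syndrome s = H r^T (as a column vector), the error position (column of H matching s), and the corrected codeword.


s = (0, 0, 0, 1)^T, error position = 1, corrected codeword c = 011101010100011

Compute s = H r^T mod 2 one row at a time:
  s_1 = 1 + 0 + 1 + 0 + 0 + 0 + 1 + 1 = 4 ≡ 0 (mod 2).
  s_2 = 1 + 0 + 1 + 0 + 0 + 0 + 1 + 1 = 4 ≡ 0 (mod 2).
  s_3 = 1 + 1 + 1 + 0 + 1 + 0 + 1 + 1 = 6 ≡ 0 (mod 2).
  s_4 = 1 + 1 + 0 + 0 + 0 + 0 + 0 + 1 = 3 ≡ 1 (mod 2).
s = (0, 0, 0, 1)^T — this equals column 1 of H (binary 0001), so error is at position 1.
Correct: flip bit 1 of r = 111101010100011 to get c = 011101010100011.


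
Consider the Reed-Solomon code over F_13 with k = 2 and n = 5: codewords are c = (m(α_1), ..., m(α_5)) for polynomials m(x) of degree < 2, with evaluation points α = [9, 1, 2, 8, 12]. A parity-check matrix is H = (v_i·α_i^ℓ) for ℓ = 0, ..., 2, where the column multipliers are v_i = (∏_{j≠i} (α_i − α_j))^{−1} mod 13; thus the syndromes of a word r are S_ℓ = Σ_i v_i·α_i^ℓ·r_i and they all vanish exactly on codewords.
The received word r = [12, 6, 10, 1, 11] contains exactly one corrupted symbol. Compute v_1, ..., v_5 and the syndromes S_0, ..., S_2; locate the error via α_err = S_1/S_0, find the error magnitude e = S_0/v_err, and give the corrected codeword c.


S = (7, 4, 6), error at position 4, error magnitude e = 6, c = [12, 6, 10, 8, 11].

Step 1: column multipliers v_i = (∏_{j≠i}(α_i − α_j))^{−1} mod 13.
  i = 1 (α = 9): (9−1)(9−2)(9−8)(9−12) = 8·7·1·(−3) = −168 ≡ 1, so v_1 = 1^{−1} = 1 (mod 13).
  i = 2 (α = 1): (1−9)(1−2)(1−8)(1−12) = (−8)·(−1)·(−7)·(−11) = 616 ≡ 5, so v_2 = 5^{−1} = 8 (mod 13).
  i = 3 (α = 2): (2−9)(2−1)(2−8)(2−12) = (−7)·1·(−6)·(−10) = −420 ≡ 9, so v_3 = 9^{−1} = 3 (mod 13).
  i = 4 (α = 8): (8−9)(8−1)(8−2)(8−12) = (−1)·7·6·(−4) = 168 ≡ 12, so v_4 = 12^{−1} = 12 (mod 13).
  i = 5 (α = 12): (12−9)(12−1)(12−2)(12−8) = 3·11·10·4 = 1320 ≡ 7, so v_5 = 7^{−1} = 2 (mod 13).
  v = [1, 8, 3, 12, 2].
Step 2: syndromes of r = [12, 6, 10, 1, 11] (all sums mod 13).
  S_0 = Σ v_i r_i = 1·12 + 8·6 + 3·10 + 12·1 + 2·11 = 124 ≡ 7.
  S_1 = Σ v_i α_i r_i = 1·9·12 + 8·1·6 + 3·2·10 + 12·8·1 + 2·12·11 = 576 ≡ 4.
  α_i^2 mod 13 = [3, 1, 4, 12, 1].
  S_2 = Σ v_i α_i^2 r_i = 1·3·12 + 8·1·6 + 3·4·10 + 12·12·1 + 2·1·11 = 370 ≡ 6.
  S = (7, 4, 6) ≠ 0, so r is not a codeword (an error is present).
Step 3: locate the error. For a single error e at position i, S_ℓ = v_i·e·α_i^ℓ, so α_err = S_1/S_0.
  S_0^{−1} = 7^{−1} = 2 (mod 13), so α_err = 4·2 = 8 ≡ 8 = α_4. Error position i = 4.
  Consistency check: S_2/S_1 = 6·10 = 60 ≡ 8 = α_err ✓ (single-error assumption holds).
Step 4: error magnitude e = S_0/v_4 = S_0·∏_{j≠4}(α_4 − α_j) = 7·12 = 84 ≡ 6 (mod 13).
Step 5: correct position 4: c_4 = r_4 − e = 1 − 6 ≡ 8 (mod 13). Hence c = [12, 6, 10, 8, 11].
  Check: interpolating c through the α_i gives m(x) = 2 + 4·x (degree < 2) with m(α_i) = c_i for every i, so c is indeed a codeword.


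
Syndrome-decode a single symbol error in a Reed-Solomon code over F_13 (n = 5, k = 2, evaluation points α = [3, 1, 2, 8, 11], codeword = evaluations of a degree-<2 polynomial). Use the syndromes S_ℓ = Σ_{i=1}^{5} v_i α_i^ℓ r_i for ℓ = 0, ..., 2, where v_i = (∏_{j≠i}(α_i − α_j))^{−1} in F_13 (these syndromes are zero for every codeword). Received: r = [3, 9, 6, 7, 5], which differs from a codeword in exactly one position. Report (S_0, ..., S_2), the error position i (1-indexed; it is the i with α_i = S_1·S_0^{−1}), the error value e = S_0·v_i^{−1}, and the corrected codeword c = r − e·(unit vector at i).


S = (12, 5, 1), error at position 4, error magnitude e = 6, c = [3, 9, 6, 1, 5].

Step 1: column multipliers v_i = (∏_{j≠i}(α_i − α_j))^{−1} mod 13.
  i = 1 (α = 3): (3−1)(3−2)(3−8)(3−11) = 2·1·(−5)·(−8) = 80 ≡ 2, so v_1 = 2^{−1} = 7 (mod 13).
  i = 2 (α = 1): (1−3)(1−2)(1−8)(1−11) = (−2)·(−1)·(−7)·(−10) = 140 ≡ 10, so v_2 = 10^{−1} = 4 (mod 13).
  i = 3 (α = 2): (2−3)(2−1)(2−8)(2−11) = (−1)·1·(−6)·(−9) = −54 ≡ 11, so v_3 = 11^{−1} = 6 (mod 13).
  i = 4 (α = 8): (8−3)(8−1)(8−2)(8−11) = 5·7·6·(−3) = −630 ≡ 7, so v_4 = 7^{−1} = 2 (mod 13).
  i = 5 (α = 11): (11−3)(11−1)(11−2)(11−8) = 8·10·9·3 = 2160 ≡ 2, so v_5 = 2^{−1} = 7 (mod 13).
  v = [7, 4, 6, 2, 7].
Step 2: syndromes of r = [3, 9, 6, 7, 5] (all sums mod 13).
  S_0 = Σ v_i r_i = 7·3 + 4·9 + 6·6 + 2·7 + 7·5 = 142 ≡ 12.
  S_1 = Σ v_i α_i r_i = 7·3·3 + 4·1·9 + 6·2·6 + 2·8·7 + 7·11·5 = 668 ≡ 5.
  α_i^2 mod 13 = [9, 1, 4, 12, 4].
  S_2 = Σ v_i α_i^2 r_i = 7·9·3 + 4·1·9 + 6·4·6 + 2·12·7 + 7·4·5 = 677 ≡ 1.
  S = (12, 5, 1) ≠ 0, so r is not a codeword (an error is present).
Step 3: locate the error. For a single error e at position i, S_ℓ = v_i·e·α_i^ℓ, so α_err = S_1/S_0.
  S_0^{−1} = 12^{−1} = 12 (mod 13), so α_err = 5·12 = 60 ≡ 8 = α_4. Error position i = 4.
  Consistency check: S_2/S_1 = 1·8 = 8 ≡ 8 = α_err ✓ (single-error assumption holds).
Step 4: error magnitude e = S_0/v_4 = S_0·∏_{j≠4}(α_4 − α_j) = 12·7 = 84 ≡ 6 (mod 13).
Step 5: correct position 4: c_4 = r_4 − e = 7 − 6 ≡ 1 (mod 13). Hence c = [3, 9, 6, 1, 5].
  Check: interpolating c through the α_i gives m(x) = 12 + 10·x (degree < 2) with m(α_i) = c_i for every i, so c is indeed a codeword.


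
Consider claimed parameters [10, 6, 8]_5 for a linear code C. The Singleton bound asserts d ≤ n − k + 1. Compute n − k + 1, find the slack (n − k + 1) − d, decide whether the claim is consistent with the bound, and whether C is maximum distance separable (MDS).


Singleton RHS = n − k + 1 = 5, slack = -3, bound violated (no such code; not MDS).

Singleton bound: d ≤ n − k + 1.
Here n = 10, k = 6, so n − k + 1 = 5.
Given d = 8, check d ≤ 5: NO.
Slack = (n − k + 1) − d = -3.
The slack is negative: d = 8 exceeds n − k + 1 = 5 by 3, so the Singleton bound is violated and no linear [10, 6, 8]_5 code can exist. In particular it is not MDS (MDS requires d = n − k + 1 exactly).
Description: the claimed parameters are [10, 6, 8]_5; such a code would be impossible (violates the Singleton bound).


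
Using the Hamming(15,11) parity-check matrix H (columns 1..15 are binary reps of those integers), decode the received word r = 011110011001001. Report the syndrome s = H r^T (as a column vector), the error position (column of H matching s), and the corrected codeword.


s = (0, 0, 1, 0)^T, error position = 2, corrected codeword c = 001110011001001

Compute s = H r^T mod 2 one row at a time:
  s_1 = 1 + 1 + 0 + 0 + 1 + 0 + 0 + 1 = 4 ≡ 0 (mod 2).
  s_2 = 1 + 1 + 0 + 0 + 1 + 0 + 0 + 1 = 4 ≡ 0 (mod 2).
  s_3 = 1 + 1 + 0 + 0 + 0 + 0 + 0 + 1 = 3 ≡ 1 (mod 2).
  s_4 = 0 + 1 + 1 + 0 + 1 + 0 + 0 + 1 = 4 ≡ 0 (mod 2).
s = (0, 0, 1, 0)^T — this equals column 2 of H (binary 0010), so error is at position 2.
Correct: flip bit 2 of r = 011110011001001 to get c = 001110011001001.


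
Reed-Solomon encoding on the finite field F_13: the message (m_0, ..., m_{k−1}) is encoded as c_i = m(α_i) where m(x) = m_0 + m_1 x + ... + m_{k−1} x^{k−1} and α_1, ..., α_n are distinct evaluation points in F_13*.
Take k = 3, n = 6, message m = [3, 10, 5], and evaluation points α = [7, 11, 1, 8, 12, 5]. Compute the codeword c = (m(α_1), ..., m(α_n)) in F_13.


c = [6, 3, 5, 0, 11, 9]

Message polynomial: m(x) = 3 + 10·x + 5·x^2 (mod 13).
For each evaluation point α_i, compute m(α_i) mod 13:
  α_1 = 7: Horner steps 5 → 6 → 6, so m(7) = 6.
  α_2 = 11: Horner steps 5 → 0 → 3, so m(11) = 3.
  α_3 = 1: Horner steps 5 → 2 → 5, so m(1) = 5.
  α_4 = 8: Horner steps 5 → 11 → 0, so m(8) = 0.
  α_5 = 12: Horner steps 5 → 5 → 11, so m(12) = 11.
  α_6 = 5: Horner steps 5 → 9 → 9, so m(5) = 9.
Codeword c = [6, 3, 5, 0, 11, 9] ∈ F_13^6.


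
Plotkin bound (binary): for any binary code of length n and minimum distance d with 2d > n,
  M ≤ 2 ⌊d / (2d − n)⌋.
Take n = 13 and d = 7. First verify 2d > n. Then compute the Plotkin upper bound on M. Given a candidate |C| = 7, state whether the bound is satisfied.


Plotkin bound M ≤ 14; given |C| = 7 ≤ bound (satisfied).

Check applicability: 2d = 14, n = 13.
2d − n = 1 > 0, so Plotkin applies.
Compute d/(2d−n) = 7/1 ≈ 7.0000.
⌊d/(2d−n)⌋ = 7.
Plotkin bound: M ≤ 2·7 = 14.
Given |C| = 7, check: satisfied.
This |C| is below the Plotkin bound.


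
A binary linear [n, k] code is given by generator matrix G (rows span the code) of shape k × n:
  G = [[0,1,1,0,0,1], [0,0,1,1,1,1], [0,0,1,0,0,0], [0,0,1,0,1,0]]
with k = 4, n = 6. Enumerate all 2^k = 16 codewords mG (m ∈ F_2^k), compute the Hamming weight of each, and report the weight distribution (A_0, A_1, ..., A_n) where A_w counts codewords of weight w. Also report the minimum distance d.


Weight distribution: A_0 = 1, A_1 = 2, A_2 = 4, A_3 = 6, A_4 = 3. Minimum distance d = 1.

Enumerate all 2^4 = 16 messages m ∈ F_2^4.
For each, compute codeword c = mG in F_2^6, then tally its weight.
  m = 0000 → c = 000000, weight = 0.
  m = 1000 → c = 011001, weight = 3.
  m = 0100 → c = 001111, weight = 4.
  m = 1100 → c = 010110, weight = 3.
  m = 0010 → c = 001000, weight = 1.
  m = 1010 → c = 010001, weight = 2.
  m = 0110 → c = 000111, weight = 3.
  m = 1110 → c = 011110, weight = 4.
  m = 0001 → c = 001010, weight = 2.
  m = 1001 → c = 010011, weight = 3.
  m = 0101 → c = 000101, weight = 2.
  m = 1101 → c = 011100, weight = 3.
  m = 0011 → c = 000010, weight = 1.
  m = 1011 → c = 011011, weight = 4.
  m = 0111 → c = 001101, weight = 3.
  m = 1111 → c = 010100, weight = 2.
Tally weights:
  weight 0: 1 codewords.
  weight 1: 2 codewords.
  weight 2: 4 codewords.
  weight 3: 6 codewords.
  weight 4: 3 codewords.
Minimum distance d = smallest w > 0 with A_w > 0 = 1.
Sanity: Σ A_w = 16 = 2^4 = 16 ✓.


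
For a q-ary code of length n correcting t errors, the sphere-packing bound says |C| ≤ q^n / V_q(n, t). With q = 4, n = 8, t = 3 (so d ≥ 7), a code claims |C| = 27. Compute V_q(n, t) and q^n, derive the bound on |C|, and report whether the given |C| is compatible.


V_q(n, t) = 1789, q^n = 65536, Hamming bound = 36, |C| = 27 ≤ bound (satisfied).

Step 1: Compute V_q(n, t) = Σ_{j=0}^3 C(n, j) (q−1)^j.
  j = 0: C(8,0)·(3)^0 = 1·1 = 1.
  j = 1: C(8,1)·(3)^1 = 8·3 = 24.
  j = 2: C(8,2)·(3)^2 = 28·9 = 252.
  j = 3: C(8,3)·(3)^3 = 56·27 = 1512.
  V_q(n, t) = 1 + 24 + 252 + 1512 = 1789.
Step 2: q^n = 4^8 = 65536.
Step 3: Hamming bound ⌊q^n / V_q(n,t)⌋ = ⌊65536/1789⌋ = 36.
Step 4: Compare |C| = 27 to 36: satisfied.
The claimed |C| lies below the Hamming bound.


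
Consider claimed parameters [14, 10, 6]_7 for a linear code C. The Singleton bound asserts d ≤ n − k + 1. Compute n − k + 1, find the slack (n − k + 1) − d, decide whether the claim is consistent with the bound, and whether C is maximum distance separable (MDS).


Singleton RHS = n − k + 1 = 5, slack = -1, bound violated (no such code; not MDS).

Singleton bound: d ≤ n − k + 1.
Here n = 14, k = 10, so n − k + 1 = 5.
Given d = 6, check d ≤ 5: NO.
Slack = (n − k + 1) − d = -1.
The slack is negative: d = 6 exceeds n − k + 1 = 5 by 1, so the Singleton bound is violated and no linear [14, 10, 6]_7 code can exist. In particular it is not MDS (MDS requires d = n − k + 1 exactly).
Description: the claimed parameters are [14, 10, 6]_7; such a code would be impossible (violates the Singleton bound).


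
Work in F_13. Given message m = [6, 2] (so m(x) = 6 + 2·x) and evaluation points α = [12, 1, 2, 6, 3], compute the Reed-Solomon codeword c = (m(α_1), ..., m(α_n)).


c = [4, 8, 10, 5, 12]

Message polynomial: m(x) = 6 + 2·x (mod 13).
For each evaluation point α_i, compute m(α_i) mod 13:
  α_1 = 12: Horner steps 2 → 4, so m(12) = 4.
  α_2 = 1: Horner steps 2 → 8, so m(1) = 8.
  α_3 = 2: Horner steps 2 → 10, so m(2) = 10.
  α_4 = 6: Horner steps 2 → 5, so m(6) = 5.
  α_5 = 3: Horner steps 2 → 12, so m(3) = 12.
Codeword c = [4, 8, 10, 5, 12] ∈ F_13^5.


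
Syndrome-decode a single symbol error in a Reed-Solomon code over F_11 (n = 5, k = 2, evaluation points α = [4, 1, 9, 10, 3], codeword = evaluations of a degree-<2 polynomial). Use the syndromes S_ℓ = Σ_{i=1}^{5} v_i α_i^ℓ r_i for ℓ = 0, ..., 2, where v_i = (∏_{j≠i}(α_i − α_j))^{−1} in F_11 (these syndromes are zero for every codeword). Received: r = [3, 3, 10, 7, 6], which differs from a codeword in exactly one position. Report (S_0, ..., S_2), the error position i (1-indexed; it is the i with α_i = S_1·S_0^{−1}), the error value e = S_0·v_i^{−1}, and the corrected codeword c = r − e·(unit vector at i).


S = (8, 8, 8), error at position 2, error magnitude e = 2, c = [3, 1, 10, 7, 6].

Step 1: column multipliers v_i = (∏_{j≠i}(α_i − α_j))^{−1} mod 11.
  i = 1 (α = 4): (4−1)(4−9)(4−10)(4−3) = 3·(−5)·(−6)·1 = 90 ≡ 2, so v_1 = 2^{−1} = 6 (mod 11).
  i = 2 (α = 1): (1−4)(1−9)(1−10)(1−3) = (−3)·(−8)·(−9)·(−2) = 432 ≡ 3, so v_2 = 3^{−1} = 4 (mod 11).
  i = 3 (α = 9): (9−4)(9−1)(9−10)(9−3) = 5·8·(−1)·6 = −240 ≡ 2, so v_3 = 2^{−1} = 6 (mod 11).
  i = 4 (α = 10): (10−4)(10−1)(10−9)(10−3) = 6·9·1·7 = 378 ≡ 4, so v_4 = 4^{−1} = 3 (mod 11).
  i = 5 (α = 3): (3−4)(3−1)(3−9)(3−10) = (−1)·2·(−6)·(−7) = −84 ≡ 4, so v_5 = 4^{−1} = 3 (mod 11).
  v = [6, 4, 6, 3, 3].
Step 2: syndromes of r = [3, 3, 10, 7, 6] (all sums mod 11).
  S_0 = Σ v_i r_i = 6·3 + 4·3 + 6·10 + 3·7 + 3·6 = 129 ≡ 8.
  S_1 = Σ v_i α_i r_i = 6·4·3 + 4·1·3 + 6·9·10 + 3·10·7 + 3·3·6 = 888 ≡ 8.
  α_i^2 mod 11 = [5, 1, 4, 1, 9].
  S_2 = Σ v_i α_i^2 r_i = 6·5·3 + 4·1·3 + 6·4·10 + 3·1·7 + 3·9·6 = 525 ≡ 8.
  S = (8, 8, 8) ≠ 0, so r is not a codeword (an error is present).
Step 3: locate the error. For a single error e at position i, S_ℓ = v_i·e·α_i^ℓ, so α_err = S_1/S_0.
  S_0^{−1} = 8^{−1} = 7 (mod 11), so α_err = 8·7 = 56 ≡ 1 = α_2. Error position i = 2.
  Consistency check: S_2/S_1 = 8·7 = 56 ≡ 1 = α_err ✓ (single-error assumption holds).
Step 4: error magnitude e = S_0/v_2 = S_0·∏_{j≠2}(α_2 − α_j) = 8·3 = 24 ≡ 2 (mod 11).
Step 5: correct position 2: c_2 = r_2 − e = 3 − 2 ≡ 1 (mod 11). Hence c = [3, 1, 10, 7, 6].
  Check: interpolating c through the α_i gives m(x) = 4 + 8·x (degree < 2) with m(α_i) = c_i for every i, so c is indeed a codeword.


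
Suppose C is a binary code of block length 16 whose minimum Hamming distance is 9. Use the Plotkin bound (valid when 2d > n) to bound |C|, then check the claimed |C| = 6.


Plotkin bound M ≤ 8; given |C| = 6 ≤ bound (satisfied).

Check applicability: 2d = 18, n = 16.
2d − n = 2 > 0, so Plotkin applies.
Compute d/(2d−n) = 9/2 ≈ 4.5000.
⌊d/(2d−n)⌋ = 4.
Plotkin bound: M ≤ 2·4 = 8.
Given |C| = 6, check: satisfied.
This |C| is below the Plotkin bound.


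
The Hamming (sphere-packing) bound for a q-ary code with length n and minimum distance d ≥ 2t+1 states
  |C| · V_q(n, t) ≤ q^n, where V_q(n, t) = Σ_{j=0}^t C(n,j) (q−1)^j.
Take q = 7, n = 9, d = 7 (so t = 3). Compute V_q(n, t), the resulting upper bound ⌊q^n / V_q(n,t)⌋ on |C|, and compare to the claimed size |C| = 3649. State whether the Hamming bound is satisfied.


V_q(n, t) = 19495, q^n = 40353607, Hamming bound = 2069, |C| = 3649 > bound (violated).

Step 1: Compute V_q(n, t) = Σ_{j=0}^3 C(n, j) (q−1)^j.
  j = 0: C(9,0)·(6)^0 = 1·1 = 1.
  j = 1: C(9,1)·(6)^1 = 9·6 = 54.
  j = 2: C(9,2)·(6)^2 = 36·36 = 1296.
  j = 3: C(9,3)·(6)^3 = 84·216 = 18144.
  V_q(n, t) = 1 + 54 + 1296 + 18144 = 19495.
Step 2: q^n = 7^9 = 40353607.
Step 3: Hamming bound ⌊q^n / V_q(n,t)⌋ = ⌊40353607/19495⌋ = 2069.
Step 4: Compare |C| = 3649 to 2069: violated.
The claimed |C| lies above the Hamming bound, so no 7-ary code of length 9 with d ≥ 7 can have 3649 codewords.


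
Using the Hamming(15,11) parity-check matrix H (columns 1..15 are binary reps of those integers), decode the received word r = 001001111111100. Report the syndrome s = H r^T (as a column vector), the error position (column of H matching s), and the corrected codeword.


s = (0, 0, 1, 1)^T, error position = 3, corrected codeword c = 000001111111100

Compute s = H r^T mod 2 one row at a time:
  s_1 = 1 + 1 + 1 + 1 + 1 + 1 + 0 + 0 = 6 ≡ 0 (mod 2).
  s_2 = 0 + 0 + 1 + 1 + 1 + 1 + 0 + 0 = 4 ≡ 0 (mod 2).
  s_3 = 0 + 1 + 1 + 1 + 1 + 1 + 0 + 0 = 5 ≡ 1 (mod 2).
  s_4 = 0 + 1 + 0 + 1 + 1 + 1 + 1 + 0 = 5 ≡ 1 (mod 2).
s = (0, 0, 1, 1)^T — this equals column 3 of H (binary 0011), so error is at position 3.
Correct: flip bit 3 of r = 001001111111100 to get c = 000001111111100.


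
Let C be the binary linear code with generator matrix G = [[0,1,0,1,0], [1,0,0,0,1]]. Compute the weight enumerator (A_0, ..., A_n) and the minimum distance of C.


Weight distribution: A_0 = 1, A_2 = 2, A_4 = 1. Minimum distance d = 2.

Enumerate all 2^2 = 4 messages m ∈ F_2^2.
For each, compute codeword c = mG in F_2^5, then tally its weight.
  m = 00 → c = 00000, weight = 0.
  m = 10 → c = 01010, weight = 2.
  m = 01 → c = 10001, weight = 2.
  m = 11 → c = 11011, weight = 4.
Tally weights:
  weight 0: 1 codewords.
  weight 2: 2 codewords.
  weight 4: 1 codewords.
Minimum distance d = smallest w > 0 with A_w > 0 = 2.
Sanity: Σ A_w = 4 = 2^2 = 4 ✓.


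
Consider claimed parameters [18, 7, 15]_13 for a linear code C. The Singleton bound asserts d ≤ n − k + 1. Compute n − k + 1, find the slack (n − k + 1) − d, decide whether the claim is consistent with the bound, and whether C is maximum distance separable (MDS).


Singleton RHS = n − k + 1 = 12, slack = -3, bound violated (no such code; not MDS).

Singleton bound: d ≤ n − k + 1.
Here n = 18, k = 7, so n − k + 1 = 12.
Given d = 15, check d ≤ 12: NO.
Slack = (n − k + 1) − d = -3.
The slack is negative: d = 15 exceeds n − k + 1 = 12 by 3, so the Singleton bound is violated and no linear [18, 7, 15]_13 code can exist. In particular it is not MDS (MDS requires d = n − k + 1 exactly).
Description: the claimed parameters are [18, 7, 15]_13; such a code would be impossible (violates the Singleton bound).


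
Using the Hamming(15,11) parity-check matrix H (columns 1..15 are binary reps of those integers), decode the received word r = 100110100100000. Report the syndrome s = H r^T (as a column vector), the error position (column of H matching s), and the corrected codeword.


s = (1, 1, 0, 1)^T, error position = 13, corrected codeword c = 100110100100100

Compute s = H r^T mod 2 one row at a time:
  s_1 = 0 + 0 + 1 + 0 + 0 + 0 + 0 + 0 = 1 ≡ 1 (mod 2).
  s_2 = 1 + 1 + 0 + 1 + 0 + 0 + 0 + 0 = 3 ≡ 1 (mod 2).
  s_3 = 0 + 0 + 0 + 1 + 1 + 0 + 0 + 0 = 2 ≡ 0 (mod 2).
  s_4 = 1 + 0 + 1 + 1 + 0 + 0 + 0 + 0 = 3 ≡ 1 (mod 2).
s = (1, 1, 0, 1)^T — this equals column 13 of H (binary 1101), so error is at position 13.
Correct: flip bit 13 of r = 100110100100000 to get c = 100110100100100.


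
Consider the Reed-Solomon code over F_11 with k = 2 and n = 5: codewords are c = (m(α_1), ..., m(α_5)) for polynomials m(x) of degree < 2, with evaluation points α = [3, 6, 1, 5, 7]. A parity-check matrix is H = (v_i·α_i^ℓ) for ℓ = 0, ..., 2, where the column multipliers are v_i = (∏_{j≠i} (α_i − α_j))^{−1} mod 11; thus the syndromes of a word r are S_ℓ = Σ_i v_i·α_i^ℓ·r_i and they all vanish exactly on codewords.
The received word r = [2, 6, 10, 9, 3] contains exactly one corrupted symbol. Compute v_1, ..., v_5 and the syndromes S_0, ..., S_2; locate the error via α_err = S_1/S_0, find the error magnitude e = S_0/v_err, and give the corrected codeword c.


S = (6, 7, 10), error at position 1, error magnitude e = 9, c = [4, 6, 10, 9, 3].

Step 1: column multipliers v_i = (∏_{j≠i}(α_i − α_j))^{−1} mod 11.
  i = 1 (α = 3): (3−6)(3−1)(3−5)(3−7) = (−3)·2·(−2)·(−4) = −48 ≡ 7, so v_1 = 7^{−1} = 8 (mod 11).
  i = 2 (α = 6): (6−3)(6−1)(6−5)(6−7) = 3·5·1·(−1) = −15 ≡ 7, so v_2 = 7^{−1} = 8 (mod 11).
  i = 3 (α = 1): (1−3)(1−6)(1−5)(1−7) = (−2)·(−5)·(−4)·(−6) = 240 ≡ 9, so v_3 = 9^{−1} = 5 (mod 11).
  i = 4 (α = 5): (5−3)(5−6)(5−1)(5−7) = 2·(−1)·4·(−2) = 16 ≡ 5, so v_4 = 5^{−1} = 9 (mod 11).
  i = 5 (α = 7): (7−3)(7−6)(7−1)(7−5) = 4·1·6·2 = 48 ≡ 4, so v_5 = 4^{−1} = 3 (mod 11).
  v = [8, 8, 5, 9, 3].
Step 2: syndromes of r = [2, 6, 10, 9, 3] (all sums mod 11).
  S_0 = Σ v_i r_i = 8·2 + 8·6 + 5·10 + 9·9 + 3·3 = 204 ≡ 6.
  S_1 = Σ v_i α_i r_i = 8·3·2 + 8·6·6 + 5·1·10 + 9·5·9 + 3·7·3 = 854 ≡ 7.
  α_i^2 mod 11 = [9, 3, 1, 3, 5].
  S_2 = Σ v_i α_i^2 r_i = 8·9·2 + 8·3·6 + 5·1·10 + 9·3·9 + 3·5·3 = 626 ≡ 10.
  S = (6, 7, 10) ≠ 0, so r is not a codeword (an error is present).
Step 3: locate the error. For a single error e at position i, S_ℓ = v_i·e·α_i^ℓ, so α_err = S_1/S_0.
  S_0^{−1} = 6^{−1} = 2 (mod 11), so α_err = 7·2 = 14 ≡ 3 = α_1. Error position i = 1.
  Consistency check: S_2/S_1 = 10·8 = 80 ≡ 3 = α_err ✓ (single-error assumption holds).
Step 4: error magnitude e = S_0/v_1 = S_0·∏_{j≠1}(α_1 − α_j) = 6·7 = 42 ≡ 9 (mod 11).
Step 5: correct position 1: c_1 = r_1 − e = 2 − 9 ≡ 4 (mod 11). Hence c = [4, 6, 10, 9, 3].
  Check: interpolating c through the α_i gives m(x) = 2 + 8·x (degree < 2) with m(α_i) = c_i for every i, so c is indeed a codeword.


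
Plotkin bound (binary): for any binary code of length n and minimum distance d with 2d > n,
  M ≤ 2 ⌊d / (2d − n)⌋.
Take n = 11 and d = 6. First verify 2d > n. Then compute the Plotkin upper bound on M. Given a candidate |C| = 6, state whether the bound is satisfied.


Plotkin bound M ≤ 12; given |C| = 6 ≤ bound (satisfied).

Check applicability: 2d = 12, n = 11.
2d − n = 1 > 0, so Plotkin applies.
Compute d/(2d−n) = 6/1 ≈ 6.0000.
⌊d/(2d−n)⌋ = 6.
Plotkin bound: M ≤ 2·6 = 12.
Given |C| = 6, check: satisfied.
This |C| is below the Plotkin bound.


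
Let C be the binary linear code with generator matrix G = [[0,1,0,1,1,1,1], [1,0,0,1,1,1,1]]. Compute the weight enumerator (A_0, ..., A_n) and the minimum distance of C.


Weight distribution: A_0 = 1, A_2 = 1, A_5 = 2. Minimum distance d = 2.

Enumerate all 2^2 = 4 messages m ∈ F_2^2.
For each, compute codeword c = mG in F_2^7, then tally its weight.
  m = 00 → c = 0000000, weight = 0.
  m = 10 → c = 0101111, weight = 5.
  m = 01 → c = 1001111, weight = 5.
  m = 11 → c = 1100000, weight = 2.
Tally weights:
  weight 0: 1 codewords.
  weight 2: 1 codewords.
  weight 5: 2 codewords.
Minimum distance d = smallest w > 0 with A_w > 0 = 2.
Sanity: Σ A_w = 4 = 2^2 = 4 ✓.


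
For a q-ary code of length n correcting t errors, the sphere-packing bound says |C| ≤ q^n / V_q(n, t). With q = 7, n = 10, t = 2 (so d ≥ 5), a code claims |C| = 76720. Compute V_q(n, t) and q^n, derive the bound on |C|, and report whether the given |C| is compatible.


V_q(n, t) = 1681, q^n = 282475249, Hamming bound = 168040, |C| = 76720 ≤ bound (satisfied).

Step 1: Compute V_q(n, t) = Σ_{j=0}^2 C(n, j) (q−1)^j.
  j = 0: C(10,0)·(6)^0 = 1·1 = 1.
  j = 1: C(10,1)·(6)^1 = 10·6 = 60.
  j = 2: C(10,2)·(6)^2 = 45·36 = 1620.
  V_q(n, t) = 1 + 60 + 1620 = 1681.
Step 2: q^n = 7^10 = 282475249.
Step 3: Hamming bound ⌊q^n / V_q(n,t)⌋ = ⌊282475249/1681⌋ = 168040.
Step 4: Compare |C| = 76720 to 168040: satisfied.
The claimed |C| lies below the Hamming bound.


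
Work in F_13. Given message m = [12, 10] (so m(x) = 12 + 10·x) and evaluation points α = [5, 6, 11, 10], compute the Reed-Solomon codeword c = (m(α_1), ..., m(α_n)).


c = [10, 7, 5, 8]

Message polynomial: m(x) = 12 + 10·x (mod 13).
For each evaluation point α_i, compute m(α_i) mod 13:
  α_1 = 5: Horner steps 10 → 10, so m(5) = 10.
  α_2 = 6: Horner steps 10 → 7, so m(6) = 7.
  α_3 = 11: Horner steps 10 → 5, so m(11) = 5.
  α_4 = 10: Horner steps 10 → 8, so m(10) = 8.
Codeword c = [10, 7, 5, 8] ∈ F_13^4.


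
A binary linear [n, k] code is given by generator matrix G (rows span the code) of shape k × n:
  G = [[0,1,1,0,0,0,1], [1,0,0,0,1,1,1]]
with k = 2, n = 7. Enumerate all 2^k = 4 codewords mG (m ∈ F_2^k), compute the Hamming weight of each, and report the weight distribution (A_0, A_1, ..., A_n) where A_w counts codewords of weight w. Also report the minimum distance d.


Weight distribution: A_0 = 1, A_3 = 1, A_4 = 1, A_5 = 1. Minimum distance d = 3.

Enumerate all 2^2 = 4 messages m ∈ F_2^2.
For each, compute codeword c = mG in F_2^7, then tally its weight.
  m = 00 → c = 0000000, weight = 0.
  m = 10 → c = 0110001, weight = 3.
  m = 01 → c = 1000111, weight = 4.
  m = 11 → c = 1110110, weight = 5.
Tally weights:
  weight 0: 1 codewords.
  weight 3: 1 codewords.
  weight 4: 1 codewords.
  weight 5: 1 codewords.
Minimum distance d = smallest w > 0 with A_w > 0 = 3.
Sanity: Σ A_w = 4 = 2^2 = 4 ✓.


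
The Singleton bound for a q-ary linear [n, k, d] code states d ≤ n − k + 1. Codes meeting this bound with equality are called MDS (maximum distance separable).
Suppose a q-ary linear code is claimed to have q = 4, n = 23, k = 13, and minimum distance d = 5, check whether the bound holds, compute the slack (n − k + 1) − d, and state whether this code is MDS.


Singleton RHS = n − k + 1 = 11, slack = 6, bound satisfied, not MDS.

Singleton bound: d ≤ n − k + 1.
Here n = 23, k = 13, so n − k + 1 = 11.
Given d = 5, check d ≤ 11: YES.
Slack = (n − k + 1) − d = 6.
The code is NOT MDS (slack = 6 > 0).
Description: the claimed parameters are [23, 13, 5]_4; such a code would be non-MDS.


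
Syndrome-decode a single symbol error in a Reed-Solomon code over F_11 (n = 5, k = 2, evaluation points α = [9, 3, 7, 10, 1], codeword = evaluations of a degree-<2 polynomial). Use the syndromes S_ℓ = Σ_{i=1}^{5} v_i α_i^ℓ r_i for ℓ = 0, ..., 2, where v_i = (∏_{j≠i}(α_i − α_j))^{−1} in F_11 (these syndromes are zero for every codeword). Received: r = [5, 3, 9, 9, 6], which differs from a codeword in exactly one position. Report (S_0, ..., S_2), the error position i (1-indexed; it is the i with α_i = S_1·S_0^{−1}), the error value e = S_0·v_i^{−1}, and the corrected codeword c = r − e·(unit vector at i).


S = (1, 7, 5), error at position 3, error magnitude e = 1, c = [5, 3, 8, 9, 6].

Step 1: column multipliers v_i = (∏_{j≠i}(α_i − α_j))^{−1} mod 11.
  i = 1 (α = 9): (9−3)(9−7)(9−10)(9−1) = 6·2·(−1)·8 = −96 ≡ 3, so v_1 = 3^{−1} = 4 (mod 11).
  i = 2 (α = 3): (3−9)(3−7)(3−10)(3−1) = (−6)·(−4)·(−7)·2 = −336 ≡ 5, so v_2 = 5^{−1} = 9 (mod 11).
  i = 3 (α = 7): (7−9)(7−3)(7−10)(7−1) = (−2)·4·(−3)·6 = 144 ≡ 1, so v_3 = 1^{−1} = 1 (mod 11).
  i = 4 (α = 10): (10−9)(10−3)(10−7)(10−1) = 1·7·3·9 = 189 ≡ 2, so v_4 = 2^{−1} = 6 (mod 11).
  i = 5 (α = 1): (1−9)(1−3)(1−7)(1−10) = (−8)·(−2)·(−6)·(−9) = 864 ≡ 6, so v_5 = 6^{−1} = 2 (mod 11).
  v = [4, 9, 1, 6, 2].
Step 2: syndromes of r = [5, 3, 9, 9, 6] (all sums mod 11).
  S_0 = Σ v_i r_i = 4·5 + 9·3 + 1·9 + 6·9 + 2·6 = 122 ≡ 1.
  S_1 = Σ v_i α_i r_i = 4·9·5 + 9·3·3 + 1·7·9 + 6·10·9 + 2·1·6 = 876 ≡ 7.
  α_i^2 mod 11 = [4, 9, 5, 1, 1].
  S_2 = Σ v_i α_i^2 r_i = 4·4·5 + 9·9·3 + 1·5·9 + 6·1·9 + 2·1·6 = 434 ≡ 5.
  S = (1, 7, 5) ≠ 0, so r is not a codeword (an error is present).
Step 3: locate the error. For a single error e at position i, S_ℓ = v_i·e·α_i^ℓ, so α_err = S_1/S_0.
  S_0^{−1} = 1^{−1} = 1 (mod 11), so α_err = 7·1 = 7 ≡ 7 = α_3. Error position i = 3.
  Consistency check: S_2/S_1 = 5·8 = 40 ≡ 7 = α_err ✓ (single-error assumption holds).
Step 4: error magnitude e = S_0/v_3 = S_0·∏_{j≠3}(α_3 − α_j) = 1·1 = 1 ≡ 1 (mod 11).
Step 5: correct position 3: c_3 = r_3 − e = 9 − 1 ≡ 8 (mod 11). Hence c = [5, 3, 8, 9, 6].
  Check: interpolating c through the α_i gives m(x) = 2 + 4·x (degree < 2) with m(α_i) = c_i for every i, so c is indeed a codeword.
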